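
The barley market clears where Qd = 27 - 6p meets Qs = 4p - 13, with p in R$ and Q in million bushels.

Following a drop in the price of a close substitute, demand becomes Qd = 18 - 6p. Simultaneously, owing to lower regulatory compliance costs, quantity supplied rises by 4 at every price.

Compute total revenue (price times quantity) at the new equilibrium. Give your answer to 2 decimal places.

4.86

Original equilibrium: 27 - 6p = 4p - 13 gives 40 = 10p, so p = 4 and Q = 3.
After the shift, demand is Qd = 18 - 6p and supply is Qs = 4p - 9.
Equate the new curves: 18 - 6p = 4p - 9, giving 27 = 10p, p = 2.7, Q = 1.8.
New expenditure = 2.7 × 1.8 = 4.86.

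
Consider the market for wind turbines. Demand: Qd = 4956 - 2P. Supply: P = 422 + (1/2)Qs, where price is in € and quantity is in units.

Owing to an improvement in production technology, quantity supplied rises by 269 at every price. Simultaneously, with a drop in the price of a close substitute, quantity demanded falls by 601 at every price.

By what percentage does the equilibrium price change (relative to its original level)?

-15

Solve the original market: 4956 - 2P = 2P - 844, hence P = 1450 and Q = 2056.
After the shift, demand is Qd = 4355 - 2P and supply is Qs = 2P - 575.
Setting them equal: 4355 - 2P = 2P - 575 → 4930 = 4P, so P = 1232.5 and Q = 1890.
%ΔP = (1232.5 − 1450) / 1450 × 100 = -15%.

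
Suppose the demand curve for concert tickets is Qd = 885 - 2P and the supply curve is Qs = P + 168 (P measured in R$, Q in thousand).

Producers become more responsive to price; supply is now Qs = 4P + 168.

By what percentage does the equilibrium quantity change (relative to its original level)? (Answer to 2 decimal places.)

Before the shock: 885 - 2P = P + 168 ⇒ 717 = 3P ⇒ P = 239, Q = 407.
The shock moves the curves to Qd = 885 - 2P and Qs = 4P + 168.
Clearing the new market: 885 - 2P = 4P + 168, so P = 119.5 and Q = 646.
%ΔQ = (646 − 407) / 407 × 100 = +58.72%.

+58.72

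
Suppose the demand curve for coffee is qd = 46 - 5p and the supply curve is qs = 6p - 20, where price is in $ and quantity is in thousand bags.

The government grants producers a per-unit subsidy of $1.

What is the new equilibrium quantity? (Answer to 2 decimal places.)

18.73

Original equilibrium: 46 - 5p = 6p - 20 gives 66 = 11p, so p = 6 and q = 16.
Since sellers receive the price plus the subsidy, the effective supply curve becomes qs = 6p - 14.
New equilibrium: 46 - 5p = 6p - 14 ⇒ 60 = 11p ⇒ p = 60/11 ≈ 5.4545, q = 206/11 ≈ 18.7273.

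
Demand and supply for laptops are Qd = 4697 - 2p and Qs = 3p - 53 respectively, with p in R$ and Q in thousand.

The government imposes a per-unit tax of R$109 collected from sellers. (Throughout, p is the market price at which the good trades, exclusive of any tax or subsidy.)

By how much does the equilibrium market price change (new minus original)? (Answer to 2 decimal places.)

+65.40

Initially, 4697 - 2p = 3p - 53, so 4750 = 5p and p = 950, Q = 2797.
Since sellers keep the price net of the tax, the effective supply curve becomes Qs = 3p - 380.
New equilibrium: 4697 - 2p = 3p - 380 ⇒ 5077 = 5p ⇒ p = 1015.4, Q = 2666.2.
Δp = 1015.4 − 950 = +65.40.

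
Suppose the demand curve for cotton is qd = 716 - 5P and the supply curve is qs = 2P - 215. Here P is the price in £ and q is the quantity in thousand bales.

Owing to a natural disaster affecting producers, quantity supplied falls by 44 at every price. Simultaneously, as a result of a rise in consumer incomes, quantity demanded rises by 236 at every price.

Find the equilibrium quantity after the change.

Initially, 716 - 5P = 2P - 215, so 931 = 7P and P = 133, q = 51.
The shock moves the curves to qd = 952 - 5P and qs = 2P - 259.
Equate the new curves: 952 - 5P = 2P - 259, giving 1211 = 7P, P = 173, q = 87.

87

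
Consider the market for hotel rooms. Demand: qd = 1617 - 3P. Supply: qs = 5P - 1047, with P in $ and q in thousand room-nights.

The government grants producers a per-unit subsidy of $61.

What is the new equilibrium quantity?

732.375

Initially, 1617 - 3P = 5P - 1047, so 2664 = 8P and P = 333, q = 618.
Since sellers receive the price plus the subsidy, the effective supply curve becomes qs = 5P - 742.
Setting them equal: 1617 - 3P = 5P - 742 → 2359 = 8P, so P = 294.875 and q = 732.375.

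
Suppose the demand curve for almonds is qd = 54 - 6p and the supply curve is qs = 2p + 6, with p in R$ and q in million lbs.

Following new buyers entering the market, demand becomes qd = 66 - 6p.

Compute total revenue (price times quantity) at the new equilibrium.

Original equilibrium: 54 - 6p = 2p + 6 gives 48 = 8p, so p = 6 and q = 18.
The shock moves the curves to qd = 66 - 6p and qs = 2p + 6.
Equate the new curves: 66 - 6p = 2p + 6, giving 60 = 8p, p = 7.5, q = 21.
New expenditure = 7.5 × 21 = 157.5.

157.5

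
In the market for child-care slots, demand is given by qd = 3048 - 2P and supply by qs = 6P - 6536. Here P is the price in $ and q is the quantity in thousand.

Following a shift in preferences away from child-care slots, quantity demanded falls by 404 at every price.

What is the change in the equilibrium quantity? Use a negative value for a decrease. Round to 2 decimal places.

Solve the original market: 3048 - 2P = 6P - 6536, hence P = 1198 and q = 652.
The new curves are qd = 2644 - 2P (demand) and qs = 6P - 6536 (supply).
New equilibrium: 2644 - 2P = 6P - 6536 ⇒ 9180 = 8P ⇒ P = 1147.5, q = 349.
Δq = 349 − 652 = -303.00.

-303.00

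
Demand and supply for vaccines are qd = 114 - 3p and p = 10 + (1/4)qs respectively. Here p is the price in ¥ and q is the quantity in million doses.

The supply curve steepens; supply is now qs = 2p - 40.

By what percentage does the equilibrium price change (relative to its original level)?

+40

Before the shock: 114 - 3p = 4p - 40 ⇒ 154 = 7p ⇒ p = 22, q = 48.
After the shift, demand is qd = 114 - 3p and supply is qs = 2p - 40.
Setting them equal: 114 - 3p = 2p - 40 → 154 = 5p, so p = 30.8 and q = 21.6.
%Δp = (30.8 − 22) / 22 × 100 = +40%.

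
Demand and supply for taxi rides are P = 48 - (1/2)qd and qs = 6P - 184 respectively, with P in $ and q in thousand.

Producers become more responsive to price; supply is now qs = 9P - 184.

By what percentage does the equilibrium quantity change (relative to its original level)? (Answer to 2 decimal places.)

Original equilibrium: 96 - 2P = 6P - 184 gives 280 = 8P, so P = 35 and q = 26.
With the change applied: demand qd = 96 - 2P, supply qs = 9P - 184.
New equilibrium: 96 - 2P = 9P - 184 ⇒ 280 = 11P ⇒ P = 280/11 ≈ 25.4545, q = 496/11 ≈ 45.0909.
%Δq = (45.0909 − 26) / 26 × 100 = +73.43%.

+73.43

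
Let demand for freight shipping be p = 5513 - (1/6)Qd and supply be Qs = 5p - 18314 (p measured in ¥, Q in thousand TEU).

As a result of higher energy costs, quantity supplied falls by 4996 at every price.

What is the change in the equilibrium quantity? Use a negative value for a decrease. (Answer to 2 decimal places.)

Original equilibrium: 33078 - 6p = 5p - 18314 gives 51392 = 11p, so p = 4672 and Q = 5046.
The new curves are Qd = 33078 - 6p (demand) and Qs = 5p - 23310 (supply).
Setting them equal: 33078 - 6p = 5p - 23310 → 56388 = 11p, so p = 56388/11 ≈ 5126.1818 and Q = 25530/11 ≈ 2320.9091.
ΔQ = 2320.9091 − 5046 = -2725.09.

-2725.09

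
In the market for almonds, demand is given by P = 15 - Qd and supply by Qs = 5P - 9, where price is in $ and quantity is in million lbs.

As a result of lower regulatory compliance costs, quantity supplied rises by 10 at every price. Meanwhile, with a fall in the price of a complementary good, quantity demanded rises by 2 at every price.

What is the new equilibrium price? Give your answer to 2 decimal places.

Initially, 15 - P = 5P - 9, so 24 = 6P and P = 4, Q = 11.
With the change applied: demand Qd = 17 - P, supply Qs = 5P + 1.
Setting them equal: 17 - P = 5P + 1 → 16 = 6P, so P = 8/3 ≈ 2.6667 and Q = 43/3 ≈ 14.3333.

2.67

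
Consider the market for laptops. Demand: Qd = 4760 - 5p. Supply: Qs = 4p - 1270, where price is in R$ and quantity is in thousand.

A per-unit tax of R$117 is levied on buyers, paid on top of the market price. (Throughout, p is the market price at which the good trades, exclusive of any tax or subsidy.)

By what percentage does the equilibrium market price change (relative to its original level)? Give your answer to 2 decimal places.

Solve the original market: 4760 - 5p = 4p - 1270, hence p = 670 and Q = 1410.
Since buyers pay the price plus the tax, the effective demand curve becomes Qd = 4175 - 5p.
Clearing the new market: 4175 - 5p = 4p - 1270, so p = 605 and Q = 1150.
%Δp = (605 − 670) / 670 × 100 = -9.70%.

-9.70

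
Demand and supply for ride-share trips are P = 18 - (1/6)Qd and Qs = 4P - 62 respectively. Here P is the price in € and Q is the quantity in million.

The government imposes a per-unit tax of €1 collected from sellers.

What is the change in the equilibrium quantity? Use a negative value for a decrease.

Before the shock: 108 - 6P = 4P - 62 ⇒ 170 = 10P ⇒ P = 17, Q = 6.
Since sellers keep the price net of the tax, the effective supply curve becomes Qs = 4P - 66.
Clearing the new market: 108 - 6P = 4P - 66, so P = 17.4 and Q = 3.6.
ΔQ = 3.6 − 6 = -2.4.

-2.4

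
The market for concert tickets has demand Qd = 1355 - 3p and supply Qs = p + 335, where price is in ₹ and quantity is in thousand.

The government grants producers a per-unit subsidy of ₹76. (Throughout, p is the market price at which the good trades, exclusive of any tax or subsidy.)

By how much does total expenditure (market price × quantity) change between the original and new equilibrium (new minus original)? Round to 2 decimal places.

Solve the original market: 1355 - 3p = p + 335, hence p = 255 and Q = 590.
Since sellers receive the price plus the subsidy, the effective supply curve becomes Qs = p + 411.
Setting them equal: 1355 - 3p = p + 411 → 944 = 4p, so p = 236 and Q = 647.
Expenditure moves from 255×590 = 150450 to 236×647 = 152692; change = +2242.00.

+2242.00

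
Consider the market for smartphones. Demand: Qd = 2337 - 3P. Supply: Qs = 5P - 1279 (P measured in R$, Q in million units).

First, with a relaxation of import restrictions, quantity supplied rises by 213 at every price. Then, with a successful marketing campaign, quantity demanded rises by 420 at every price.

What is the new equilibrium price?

Before the shock: 2337 - 3P = 5P - 1279 ⇒ 3616 = 8P ⇒ P = 452, Q = 981.
After the shift, demand is Qd = 2757 - 3P and supply is Qs = 5P - 1066.
Equate the new curves: 2757 - 3P = 5P - 1066, giving 3823 = 8P, P = 477.875, Q = 1323.375.

477.875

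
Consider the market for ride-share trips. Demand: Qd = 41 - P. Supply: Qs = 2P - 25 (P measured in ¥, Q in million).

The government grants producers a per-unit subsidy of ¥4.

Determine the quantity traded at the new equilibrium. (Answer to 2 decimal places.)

Original equilibrium: 41 - P = 2P - 25 gives 66 = 3P, so P = 22 and Q = 19.
Since sellers receive the price plus the subsidy, the effective supply curve becomes Qs = 2P - 17.
Equate the new curves: 41 - P = 2P - 17, giving 58 = 3P, P = 58/3 ≈ 19.3333, Q = 65/3 ≈ 21.6667.

21.67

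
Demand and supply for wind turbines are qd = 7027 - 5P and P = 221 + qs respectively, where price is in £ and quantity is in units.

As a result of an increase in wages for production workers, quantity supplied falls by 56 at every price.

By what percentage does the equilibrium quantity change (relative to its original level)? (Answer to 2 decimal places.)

Original equilibrium: 7027 - 5P = P - 221 gives 7248 = 6P, so P = 1208 and q = 987.
The new curves are qd = 7027 - 5P (demand) and qs = P - 277 (supply).
Clearing the new market: 7027 - 5P = P - 277, so P = 3652/3 ≈ 1217.3333 and q = 2821/3 ≈ 940.3333.
%Δq = (940.3333 − 987) / 987 × 100 = -4.73%.

-4.73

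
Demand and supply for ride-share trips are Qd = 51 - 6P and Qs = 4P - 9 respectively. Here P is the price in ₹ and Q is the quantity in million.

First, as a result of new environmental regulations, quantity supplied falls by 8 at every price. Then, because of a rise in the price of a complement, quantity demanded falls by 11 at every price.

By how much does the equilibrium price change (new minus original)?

Initially, 51 - 6P = 4P - 9, so 60 = 10P and P = 6, Q = 15.
The new curves are Qd = 40 - 6P (demand) and Qs = 4P - 17 (supply).
Setting them equal: 40 - 6P = 4P - 17 → 57 = 10P, so P = 5.7 and Q = 5.8.
ΔP = 5.7 − 6 = -0.3.

-0.3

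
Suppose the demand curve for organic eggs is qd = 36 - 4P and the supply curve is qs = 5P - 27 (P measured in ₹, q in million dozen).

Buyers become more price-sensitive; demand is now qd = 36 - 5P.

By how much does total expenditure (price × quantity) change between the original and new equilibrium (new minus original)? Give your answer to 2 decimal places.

-27.65

Solve the original market: 36 - 4P = 5P - 27, hence P = 7 and q = 8.
The new curves are qd = 36 - 5P (demand) and qs = 5P - 27 (supply).
Setting them equal: 36 - 5P = 5P - 27 → 63 = 10P, so P = 6.3 and q = 4.5.
Expenditure moves from 7×8 = 56 to 6.3×4.5 = 28.35; change = -27.65.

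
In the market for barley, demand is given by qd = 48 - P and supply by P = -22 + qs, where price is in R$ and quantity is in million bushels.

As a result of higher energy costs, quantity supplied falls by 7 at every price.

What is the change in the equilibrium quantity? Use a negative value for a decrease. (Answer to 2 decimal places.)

Initially, 48 - P = P + 22, so 26 = 2P and P = 13, q = 35.
The shock moves the curves to qd = 48 - P and qs = P + 15.
Equate the new curves: 48 - P = P + 15, giving 33 = 2P, P = 16.5, q = 31.5.
Δq = 31.5 − 35 = -3.50.

-3.50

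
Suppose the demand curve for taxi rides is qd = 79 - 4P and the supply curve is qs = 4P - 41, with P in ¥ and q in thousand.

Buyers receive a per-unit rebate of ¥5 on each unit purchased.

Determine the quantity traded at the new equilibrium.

Initially, 79 - 4P = 4P - 41, so 120 = 8P and P = 15, q = 19.
Since buyers' out-of-pocket price is the market price minus the rebate, the effective demand curve becomes qd = 99 - 4P.
New equilibrium: 99 - 4P = 4P - 41 ⇒ 140 = 8P ⇒ P = 17.5, q = 29.

29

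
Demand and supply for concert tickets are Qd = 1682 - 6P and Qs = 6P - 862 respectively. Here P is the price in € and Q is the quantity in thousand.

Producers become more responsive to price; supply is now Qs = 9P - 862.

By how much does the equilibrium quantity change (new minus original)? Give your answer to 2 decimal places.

+254.40

Before the shock: 1682 - 6P = 6P - 862 ⇒ 2544 = 12P ⇒ P = 212, Q = 410.
The new curves are Qd = 1682 - 6P (demand) and Qs = 9P - 862 (supply).
New equilibrium: 1682 - 6P = 9P - 862 ⇒ 2544 = 15P ⇒ P = 169.6, Q = 664.4.
ΔQ = 664.4 − 410 = +254.40.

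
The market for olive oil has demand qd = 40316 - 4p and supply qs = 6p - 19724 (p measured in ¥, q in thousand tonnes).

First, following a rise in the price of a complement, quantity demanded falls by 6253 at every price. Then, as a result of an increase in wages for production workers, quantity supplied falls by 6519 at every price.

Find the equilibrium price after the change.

Original equilibrium: 40316 - 4p = 6p - 19724 gives 60040 = 10p, so p = 6004 and q = 16300.
The new curves are qd = 34063 - 4p (demand) and qs = 6p - 26243 (supply).
Equate the new curves: 34063 - 4p = 6p - 26243, giving 60306 = 10p, p = 6030.6, q = 9940.6.

6030.6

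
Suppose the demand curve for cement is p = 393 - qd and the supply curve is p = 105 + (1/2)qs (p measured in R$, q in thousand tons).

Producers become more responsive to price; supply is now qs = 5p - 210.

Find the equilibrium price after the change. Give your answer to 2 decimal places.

Before the shock: 393 - p = 2p - 210 ⇒ 603 = 3p ⇒ p = 201, q = 192.
The shock moves the curves to qd = 393 - p and qs = 5p - 210.
Equate the new curves: 393 - p = 5p - 210, giving 603 = 6p, p = 100.5, q = 292.5.

100.50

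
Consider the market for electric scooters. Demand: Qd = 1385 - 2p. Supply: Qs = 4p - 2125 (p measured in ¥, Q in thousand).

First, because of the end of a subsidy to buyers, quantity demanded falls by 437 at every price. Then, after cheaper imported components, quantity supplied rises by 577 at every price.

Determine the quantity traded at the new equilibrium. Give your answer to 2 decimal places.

116.00

Solve the original market: 1385 - 2p = 4p - 2125, hence p = 585 and Q = 215.
The new curves are Qd = 948 - 2p (demand) and Qs = 4p - 1548 (supply).
Setting them equal: 948 - 2p = 4p - 1548 → 2496 = 6p, so p = 416 and Q = 116.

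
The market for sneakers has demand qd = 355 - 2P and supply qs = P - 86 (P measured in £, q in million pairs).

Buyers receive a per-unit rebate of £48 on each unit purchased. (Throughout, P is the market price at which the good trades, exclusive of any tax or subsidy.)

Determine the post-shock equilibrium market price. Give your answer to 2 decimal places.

179.00

Original equilibrium: 355 - 2P = P - 86 gives 441 = 3P, so P = 147 and q = 61.
Since buyers' out-of-pocket price is the market price minus the rebate, the effective demand curve becomes qd = 451 - 2P.
Equate the new curves: 451 - 2P = P - 86, giving 537 = 3P, P = 179, q = 93.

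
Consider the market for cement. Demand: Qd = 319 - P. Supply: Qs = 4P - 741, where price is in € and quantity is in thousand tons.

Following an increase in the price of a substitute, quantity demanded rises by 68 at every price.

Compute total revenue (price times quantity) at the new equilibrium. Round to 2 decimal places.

Initially, 319 - P = 4P - 741, so 1060 = 5P and P = 212, Q = 107.
With the change applied: demand Qd = 387 - P, supply Qs = 4P - 741.
Equate the new curves: 387 - P = 4P - 741, giving 1128 = 5P, P = 225.6, Q = 161.4.
New expenditure = 225.6 × 161.4 = 36411.84.

36411.84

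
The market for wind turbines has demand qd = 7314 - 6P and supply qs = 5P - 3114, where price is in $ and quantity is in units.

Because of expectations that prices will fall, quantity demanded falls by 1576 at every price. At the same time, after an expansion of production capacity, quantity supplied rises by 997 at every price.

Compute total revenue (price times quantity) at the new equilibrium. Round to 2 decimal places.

1037898.68

Original equilibrium: 7314 - 6P = 5P - 3114 gives 10428 = 11P, so P = 948 and q = 1626.
With the change applied: demand qd = 5738 - 6P, supply qs = 5P - 2117.
Clearing the new market: 5738 - 6P = 5P - 2117, so P = 7855/11 ≈ 714.0909 and q = 15988/11 ≈ 1453.4545.
New expenditure = 714.0909 × 1453.4545 = 1037898.68.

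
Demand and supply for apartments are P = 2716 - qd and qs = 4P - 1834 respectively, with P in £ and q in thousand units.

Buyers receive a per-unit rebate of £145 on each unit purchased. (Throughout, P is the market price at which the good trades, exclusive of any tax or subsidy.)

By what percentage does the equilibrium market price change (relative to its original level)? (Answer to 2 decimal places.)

Initially, 2716 - P = 4P - 1834, so 4550 = 5P and P = 910, q = 1806.
Since buyers' out-of-pocket price is the market price minus the rebate, the effective demand curve becomes qd = 2861 - P.
Setting them equal: 2861 - P = 4P - 1834 → 4695 = 5P, so P = 939 and q = 1922.
%ΔP = (939 − 910) / 910 × 100 = +3.19%.

+3.19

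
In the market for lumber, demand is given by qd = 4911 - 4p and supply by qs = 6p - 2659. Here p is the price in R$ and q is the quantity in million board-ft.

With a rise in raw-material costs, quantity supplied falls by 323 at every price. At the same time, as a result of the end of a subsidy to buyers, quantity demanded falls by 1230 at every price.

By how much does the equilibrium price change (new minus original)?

Before the shock: 4911 - 4p = 6p - 2659 ⇒ 7570 = 10p ⇒ p = 757, q = 1883.
The new curves are qd = 3681 - 4p (demand) and qs = 6p - 2982 (supply).
New equilibrium: 3681 - 4p = 6p - 2982 ⇒ 6663 = 10p ⇒ p = 666.3, q = 1015.8.
Δp = 666.3 − 757 = -90.7.

-90.7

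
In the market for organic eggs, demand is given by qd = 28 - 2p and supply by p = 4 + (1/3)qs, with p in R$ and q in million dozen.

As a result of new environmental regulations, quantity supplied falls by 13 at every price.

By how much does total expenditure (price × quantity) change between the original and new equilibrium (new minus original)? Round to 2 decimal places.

Solve the original market: 28 - 2p = 3p - 12, hence p = 8 and q = 12.
The shock moves the curves to qd = 28 - 2p and qs = 3p - 25.
New equilibrium: 28 - 2p = 3p - 25 ⇒ 53 = 5p ⇒ p = 10.6, q = 6.8.
Expenditure moves from 8×12 = 96 to 10.6×6.8 = 72.08; change = -23.92.

-23.92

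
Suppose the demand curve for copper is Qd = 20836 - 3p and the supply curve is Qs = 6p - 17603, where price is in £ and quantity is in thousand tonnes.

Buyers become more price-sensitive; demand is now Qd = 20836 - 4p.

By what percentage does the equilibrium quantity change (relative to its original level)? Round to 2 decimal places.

Initially, 20836 - 3p = 6p - 17603, so 38439 = 9p and p = 4271, Q = 8023.
With the change applied: demand Qd = 20836 - 4p, supply Qs = 6p - 17603.
Clearing the new market: 20836 - 4p = 6p - 17603, so p = 3843.9 and Q = 5460.4.
%ΔQ = (5460.4 − 8023) / 8023 × 100 = -31.94%.

-31.94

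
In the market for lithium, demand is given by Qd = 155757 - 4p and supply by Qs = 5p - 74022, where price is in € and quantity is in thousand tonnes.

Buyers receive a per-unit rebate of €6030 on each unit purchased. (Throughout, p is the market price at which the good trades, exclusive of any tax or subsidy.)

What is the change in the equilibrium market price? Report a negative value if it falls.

Solve the original market: 155757 - 4p = 5p - 74022, hence p = 25531 and Q = 53633.
Since buyers' out-of-pocket price is the market price minus the rebate, the effective demand curve becomes Qd = 179877 - 4p.
Setting them equal: 179877 - 4p = 5p - 74022 → 253899 = 9p, so p = 28211 and Q = 67033.
Δp = 28211 − 25531 = +2680.

+2680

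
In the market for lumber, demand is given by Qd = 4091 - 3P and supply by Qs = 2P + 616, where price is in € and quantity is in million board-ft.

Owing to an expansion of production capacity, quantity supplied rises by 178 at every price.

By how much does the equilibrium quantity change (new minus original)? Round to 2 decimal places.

Before the shock: 4091 - 3P = 2P + 616 ⇒ 3475 = 5P ⇒ P = 695, Q = 2006.
With the change applied: demand Qd = 4091 - 3P, supply Qs = 2P + 794.
New equilibrium: 4091 - 3P = 2P + 794 ⇒ 3297 = 5P ⇒ P = 659.4, Q = 2112.8.
ΔQ = 2112.8 − 2006 = +106.80.

+106.80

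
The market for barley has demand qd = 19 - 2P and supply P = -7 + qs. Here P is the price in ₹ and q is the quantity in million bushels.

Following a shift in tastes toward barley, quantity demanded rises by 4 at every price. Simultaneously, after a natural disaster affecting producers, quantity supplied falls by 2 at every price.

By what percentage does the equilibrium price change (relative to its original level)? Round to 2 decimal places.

+50.00

Original equilibrium: 19 - 2P = P + 7 gives 12 = 3P, so P = 4 and q = 11.
With the change applied: demand qd = 23 - 2P, supply qs = P + 5.
Setting them equal: 23 - 2P = P + 5 → 18 = 3P, so P = 6 and q = 11.
%ΔP = (6 − 4) / 4 × 100 = +50.00%.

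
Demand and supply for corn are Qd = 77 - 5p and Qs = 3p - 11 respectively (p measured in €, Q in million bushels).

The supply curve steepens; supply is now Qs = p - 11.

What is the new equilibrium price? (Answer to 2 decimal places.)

Original equilibrium: 77 - 5p = 3p - 11 gives 88 = 8p, so p = 11 and Q = 22.
With the change applied: demand Qd = 77 - 5p, supply Qs = p - 11.
Equate the new curves: 77 - 5p = p - 11, giving 88 = 6p, p = 44/3 ≈ 14.6667, Q = 11/3 ≈ 3.6667.

14.67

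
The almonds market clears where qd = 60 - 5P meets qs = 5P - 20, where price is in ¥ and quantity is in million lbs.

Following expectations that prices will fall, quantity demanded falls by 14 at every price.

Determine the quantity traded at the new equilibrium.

Initially, 60 - 5P = 5P - 20, so 80 = 10P and P = 8, q = 20.
The new curves are qd = 46 - 5P (demand) and qs = 5P - 20 (supply).
Clearing the new market: 46 - 5P = 5P - 20, so P = 6.6 and q = 13.

13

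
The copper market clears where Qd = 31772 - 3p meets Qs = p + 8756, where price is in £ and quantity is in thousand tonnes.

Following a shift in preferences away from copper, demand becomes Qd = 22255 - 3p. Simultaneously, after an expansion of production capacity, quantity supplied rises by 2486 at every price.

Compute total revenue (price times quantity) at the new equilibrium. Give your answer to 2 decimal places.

38532422.06

Before the shock: 31772 - 3p = p + 8756 ⇒ 23016 = 4p ⇒ p = 5754, Q = 14510.
The new curves are Qd = 22255 - 3p (demand) and Qs = p + 11242 (supply).
Setting them equal: 22255 - 3p = p + 11242 → 11013 = 4p, so p = 2753.25 and Q = 13995.25.
New expenditure = 2753.25 × 13995.25 = 38532422.06.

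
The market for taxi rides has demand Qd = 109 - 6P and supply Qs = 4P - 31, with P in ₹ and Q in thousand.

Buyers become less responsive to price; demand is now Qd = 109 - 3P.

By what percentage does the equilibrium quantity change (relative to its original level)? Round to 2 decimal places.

Initially, 109 - 6P = 4P - 31, so 140 = 10P and P = 14, Q = 25.
The new curves are Qd = 109 - 3P (demand) and Qs = 4P - 31 (supply).
Setting them equal: 109 - 3P = 4P - 31 → 140 = 7P, so P = 20 and Q = 49.
%ΔQ = (49 − 25) / 25 × 100 = +96.00%.

+96.00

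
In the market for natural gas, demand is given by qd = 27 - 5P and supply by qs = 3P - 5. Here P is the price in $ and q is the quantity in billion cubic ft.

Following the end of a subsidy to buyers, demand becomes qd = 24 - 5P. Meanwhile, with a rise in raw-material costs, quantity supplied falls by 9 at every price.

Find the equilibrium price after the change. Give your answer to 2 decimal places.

4.75

Initially, 27 - 5P = 3P - 5, so 32 = 8P and P = 4, q = 7.
With the change applied: demand qd = 24 - 5P, supply qs = 3P - 14.
Setting them equal: 24 - 5P = 3P - 14 → 38 = 8P, so P = 4.75 and q = 0.25.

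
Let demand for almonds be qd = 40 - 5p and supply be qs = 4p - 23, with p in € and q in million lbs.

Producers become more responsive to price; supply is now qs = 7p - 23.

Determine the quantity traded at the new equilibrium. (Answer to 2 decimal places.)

Initially, 40 - 5p = 4p - 23, so 63 = 9p and p = 7, q = 5.
After the shift, demand is qd = 40 - 5p and supply is qs = 7p - 23.
Setting them equal: 40 - 5p = 7p - 23 → 63 = 12p, so p = 5.25 and q = 13.75.

13.75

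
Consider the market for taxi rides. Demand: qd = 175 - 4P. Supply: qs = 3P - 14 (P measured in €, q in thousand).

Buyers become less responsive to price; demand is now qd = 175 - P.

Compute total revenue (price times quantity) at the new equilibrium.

Before the shock: 175 - 4P = 3P - 14 ⇒ 189 = 7P ⇒ P = 27, q = 67.
The new curves are qd = 175 - P (demand) and qs = 3P - 14 (supply).
Setting them equal: 175 - P = 3P - 14 → 189 = 4P, so P = 47.25 and q = 127.75.
New expenditure = 47.25 × 127.75 = 6036.1875.

6036.1875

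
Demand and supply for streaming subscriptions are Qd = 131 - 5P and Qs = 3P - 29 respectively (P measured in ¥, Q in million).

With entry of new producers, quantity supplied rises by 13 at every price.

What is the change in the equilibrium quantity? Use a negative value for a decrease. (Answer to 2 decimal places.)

Initially, 131 - 5P = 3P - 29, so 160 = 8P and P = 20, Q = 31.
The shock moves the curves to Qd = 131 - 5P and Qs = 3P - 16.
Equate the new curves: 131 - 5P = 3P - 16, giving 147 = 8P, P = 18.375, Q = 39.125.
ΔQ = 39.125 − 31 = +8.13.

+8.13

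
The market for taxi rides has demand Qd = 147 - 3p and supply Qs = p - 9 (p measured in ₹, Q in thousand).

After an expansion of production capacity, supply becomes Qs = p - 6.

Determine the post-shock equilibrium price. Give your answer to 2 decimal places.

38.25

Solve the original market: 147 - 3p = p - 9, hence p = 39 and Q = 30.
The new curves are Qd = 147 - 3p (demand) and Qs = p - 6 (supply).
New equilibrium: 147 - 3p = p - 6 ⇒ 153 = 4p ⇒ p = 38.25, Q = 32.25.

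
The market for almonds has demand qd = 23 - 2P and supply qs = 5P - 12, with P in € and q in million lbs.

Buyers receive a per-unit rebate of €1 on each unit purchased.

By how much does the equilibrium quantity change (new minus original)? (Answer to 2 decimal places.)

+1.43

Solve the original market: 23 - 2P = 5P - 12, hence P = 5 and q = 13.
Since buyers' out-of-pocket price is the market price minus the rebate, the effective demand curve becomes qd = 25 - 2P.
New equilibrium: 25 - 2P = 5P - 12 ⇒ 37 = 7P ⇒ P = 37/7 ≈ 5.2857, q = 101/7 ≈ 14.4286.
Δq = 14.4286 − 13 = +1.43.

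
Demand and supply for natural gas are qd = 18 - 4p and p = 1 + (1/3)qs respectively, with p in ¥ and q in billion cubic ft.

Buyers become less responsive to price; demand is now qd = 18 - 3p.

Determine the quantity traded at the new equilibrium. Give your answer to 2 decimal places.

7.50

Initially, 18 - 4p = 3p - 3, so 21 = 7p and p = 3, q = 6.
With the change applied: demand qd = 18 - 3p, supply qs = 3p - 3.
New equilibrium: 18 - 3p = 3p - 3 ⇒ 21 = 6p ⇒ p = 3.5, q = 7.5.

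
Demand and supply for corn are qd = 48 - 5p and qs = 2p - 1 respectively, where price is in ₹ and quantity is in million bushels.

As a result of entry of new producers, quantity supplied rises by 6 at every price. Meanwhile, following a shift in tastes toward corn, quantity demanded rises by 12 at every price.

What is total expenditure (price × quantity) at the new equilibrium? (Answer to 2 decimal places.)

162.76

Before the shock: 48 - 5p = 2p - 1 ⇒ 49 = 7p ⇒ p = 7, q = 13.
After the shift, demand is qd = 60 - 5p and supply is qs = 2p + 5.
Equate the new curves: 60 - 5p = 2p + 5, giving 55 = 7p, p = 55/7 ≈ 7.8571, q = 145/7 ≈ 20.7143.
New expenditure = 7.8571 × 20.7143 = 162.76.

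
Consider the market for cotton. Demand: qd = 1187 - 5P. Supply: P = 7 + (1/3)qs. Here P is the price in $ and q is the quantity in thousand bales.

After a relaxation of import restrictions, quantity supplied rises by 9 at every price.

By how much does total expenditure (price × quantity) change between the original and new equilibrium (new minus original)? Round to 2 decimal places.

+357.05

Initially, 1187 - 5P = 3P - 21, so 1208 = 8P and P = 151, q = 432.
With the change applied: demand qd = 1187 - 5P, supply qs = 3P - 12.
Equate the new curves: 1187 - 5P = 3P - 12, giving 1199 = 8P, P = 149.875, q = 437.625.
Expenditure moves from 151×432 = 65232 to 149.875×437.625 = 65589.046875; change = +357.05.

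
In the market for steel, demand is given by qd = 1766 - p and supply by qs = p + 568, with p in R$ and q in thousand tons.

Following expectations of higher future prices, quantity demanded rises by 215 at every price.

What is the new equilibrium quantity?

Before the shock: 1766 - p = p + 568 ⇒ 1198 = 2p ⇒ p = 599, q = 1167.
With the change applied: demand qd = 1981 - p, supply qs = p + 568.
Clearing the new market: 1981 - p = p + 568, so p = 706.5 and q = 1274.5.

1274.5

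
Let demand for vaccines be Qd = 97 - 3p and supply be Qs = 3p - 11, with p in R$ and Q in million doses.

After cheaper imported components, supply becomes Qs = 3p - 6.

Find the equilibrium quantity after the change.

Original equilibrium: 97 - 3p = 3p - 11 gives 108 = 6p, so p = 18 and Q = 43.
The shock moves the curves to Qd = 97 - 3p and Qs = 3p - 6.
New equilibrium: 97 - 3p = 3p - 6 ⇒ 103 = 6p ⇒ p = 103/6 ≈ 17.1667, Q = 45.5.

45.5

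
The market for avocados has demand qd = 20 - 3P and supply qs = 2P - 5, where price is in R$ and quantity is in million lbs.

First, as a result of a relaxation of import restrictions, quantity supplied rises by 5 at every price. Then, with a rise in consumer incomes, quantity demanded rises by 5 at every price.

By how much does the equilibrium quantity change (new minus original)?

+5

Before the shock: 20 - 3P = 2P - 5 ⇒ 25 = 5P ⇒ P = 5, q = 5.
With the change applied: demand qd = 25 - 3P, supply qs = 2P.
New equilibrium: 25 - 3P = 2P ⇒ 25 = 5P ⇒ P = 5, q = 10.
Δq = 10 − 5 = +5.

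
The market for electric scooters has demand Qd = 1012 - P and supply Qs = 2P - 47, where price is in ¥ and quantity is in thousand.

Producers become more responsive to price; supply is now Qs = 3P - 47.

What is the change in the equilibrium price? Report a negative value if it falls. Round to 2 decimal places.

-88.25

Initially, 1012 - P = 2P - 47, so 1059 = 3P and P = 353, Q = 659.
The shock moves the curves to Qd = 1012 - P and Qs = 3P - 47.
Clearing the new market: 1012 - P = 3P - 47, so P = 264.75 and Q = 747.25.
ΔP = 264.75 − 353 = -88.25.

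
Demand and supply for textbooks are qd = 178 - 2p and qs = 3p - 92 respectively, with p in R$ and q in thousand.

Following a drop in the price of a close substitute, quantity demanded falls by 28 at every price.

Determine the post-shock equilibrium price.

48.4

Initially, 178 - 2p = 3p - 92, so 270 = 5p and p = 54, q = 70.
The shock moves the curves to qd = 150 - 2p and qs = 3p - 92.
New equilibrium: 150 - 2p = 3p - 92 ⇒ 242 = 5p ⇒ p = 48.4, q = 53.2.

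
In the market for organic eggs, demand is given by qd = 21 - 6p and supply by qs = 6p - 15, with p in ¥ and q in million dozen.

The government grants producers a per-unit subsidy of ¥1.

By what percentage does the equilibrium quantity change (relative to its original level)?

+100

Initially, 21 - 6p = 6p - 15, so 36 = 12p and p = 3, q = 3.
Since sellers receive the price plus the subsidy, the effective supply curve becomes qs = 6p - 9.
Clearing the new market: 21 - 6p = 6p - 9, so p = 2.5 and q = 6.
%Δq = (6 − 3) / 3 × 100 = +100%.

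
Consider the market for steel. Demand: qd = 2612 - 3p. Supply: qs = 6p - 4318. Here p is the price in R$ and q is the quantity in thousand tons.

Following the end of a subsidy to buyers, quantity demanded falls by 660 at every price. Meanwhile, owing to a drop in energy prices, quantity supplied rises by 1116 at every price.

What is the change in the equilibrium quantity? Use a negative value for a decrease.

-68

Initially, 2612 - 3p = 6p - 4318, so 6930 = 9p and p = 770, q = 302.
With the change applied: demand qd = 1952 - 3p, supply qs = 6p - 3202.
Clearing the new market: 1952 - 3p = 6p - 3202, so p = 1718/3 ≈ 572.6667 and q = 234.
Δq = 234 − 302 = -68.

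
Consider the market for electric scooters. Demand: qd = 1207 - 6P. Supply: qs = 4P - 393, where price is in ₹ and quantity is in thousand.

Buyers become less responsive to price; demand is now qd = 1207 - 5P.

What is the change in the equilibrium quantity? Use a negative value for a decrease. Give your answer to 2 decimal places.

Before the shock: 1207 - 6P = 4P - 393 ⇒ 1600 = 10P ⇒ P = 160, q = 247.
The new curves are qd = 1207 - 5P (demand) and qs = 4P - 393 (supply).
Clearing the new market: 1207 - 5P = 4P - 393, so P = 1600/9 ≈ 177.7778 and q = 2863/9 ≈ 318.1111.
Δq = 318.1111 − 247 = +71.11.

+71.11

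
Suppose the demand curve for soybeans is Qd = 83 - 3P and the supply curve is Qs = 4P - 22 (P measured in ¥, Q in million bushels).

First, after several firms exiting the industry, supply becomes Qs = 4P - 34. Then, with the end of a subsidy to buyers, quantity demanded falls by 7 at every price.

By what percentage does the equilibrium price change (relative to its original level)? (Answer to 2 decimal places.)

Original equilibrium: 83 - 3P = 4P - 22 gives 105 = 7P, so P = 15 and Q = 38.
The new curves are Qd = 76 - 3P (demand) and Qs = 4P - 34 (supply).
Setting them equal: 76 - 3P = 4P - 34 → 110 = 7P, so P = 110/7 ≈ 15.7143 and Q = 202/7 ≈ 28.8571.
%ΔP = (15.7143 − 15) / 15 × 100 = +4.76%.

+4.76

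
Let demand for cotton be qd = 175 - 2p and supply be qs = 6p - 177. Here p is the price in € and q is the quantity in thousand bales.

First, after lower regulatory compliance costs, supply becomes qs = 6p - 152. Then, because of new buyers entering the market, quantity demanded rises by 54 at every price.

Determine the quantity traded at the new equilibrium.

Solve the original market: 175 - 2p = 6p - 177, hence p = 44 and q = 87.
The shock moves the curves to qd = 229 - 2p and qs = 6p - 152.
Equate the new curves: 229 - 2p = 6p - 152, giving 381 = 8p, p = 47.625, q = 133.75.

133.75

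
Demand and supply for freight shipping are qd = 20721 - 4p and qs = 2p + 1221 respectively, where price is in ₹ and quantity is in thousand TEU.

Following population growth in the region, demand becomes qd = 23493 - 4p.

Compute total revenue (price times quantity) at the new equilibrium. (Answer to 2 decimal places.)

32090240.00

Solve the original market: 20721 - 4p = 2p + 1221, hence p = 3250 and q = 7721.
After the shift, demand is qd = 23493 - 4p and supply is qs = 2p + 1221.
Clearing the new market: 23493 - 4p = 2p + 1221, so p = 3712 and q = 8645.
New expenditure = 3712 × 8645 = 32090240.00.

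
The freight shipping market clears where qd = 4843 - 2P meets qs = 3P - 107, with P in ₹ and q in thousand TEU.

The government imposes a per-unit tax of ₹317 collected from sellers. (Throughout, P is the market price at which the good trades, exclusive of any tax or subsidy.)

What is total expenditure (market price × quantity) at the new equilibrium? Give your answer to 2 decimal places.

Original equilibrium: 4843 - 2P = 3P - 107 gives 4950 = 5P, so P = 990 and q = 2863.
Since sellers keep the price net of the tax, the effective supply curve becomes qs = 3P - 1058.
Equate the new curves: 4843 - 2P = 3P - 1058, giving 5901 = 5P, P = 1180.2, q = 2482.6.
New expenditure = 1180.2 × 2482.6 = 2929964.52.

2929964.52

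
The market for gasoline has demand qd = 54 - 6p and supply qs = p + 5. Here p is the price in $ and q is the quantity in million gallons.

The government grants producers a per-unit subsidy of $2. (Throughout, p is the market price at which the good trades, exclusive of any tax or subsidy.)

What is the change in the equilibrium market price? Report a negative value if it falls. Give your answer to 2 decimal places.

-0.29

Initially, 54 - 6p = p + 5, so 49 = 7p and p = 7, q = 12.
Since sellers receive the price plus the subsidy, the effective supply curve becomes qs = p + 7.
Equate the new curves: 54 - 6p = p + 7, giving 47 = 7p, p = 47/7 ≈ 6.7143, q = 96/7 ≈ 13.7143.
Δp = 6.7143 − 7 = -0.29.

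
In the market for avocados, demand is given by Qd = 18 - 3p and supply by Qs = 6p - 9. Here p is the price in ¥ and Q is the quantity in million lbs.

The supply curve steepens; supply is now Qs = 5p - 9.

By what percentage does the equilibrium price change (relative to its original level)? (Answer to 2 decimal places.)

+12.50

Before the shock: 18 - 3p = 6p - 9 ⇒ 27 = 9p ⇒ p = 3, Q = 9.
The shock moves the curves to Qd = 18 - 3p and Qs = 5p - 9.
Clearing the new market: 18 - 3p = 5p - 9, so p = 3.375 and Q = 7.875.
%Δp = (3.375 − 3) / 3 × 100 = +12.50%.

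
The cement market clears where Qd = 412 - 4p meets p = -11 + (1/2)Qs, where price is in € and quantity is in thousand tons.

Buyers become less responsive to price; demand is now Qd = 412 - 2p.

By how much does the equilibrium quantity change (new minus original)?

Original equilibrium: 412 - 4p = 2p + 22 gives 390 = 6p, so p = 65 and Q = 152.
The new curves are Qd = 412 - 2p (demand) and Qs = 2p + 22 (supply).
Setting them equal: 412 - 2p = 2p + 22 → 390 = 4p, so p = 97.5 and Q = 217.
ΔQ = 217 − 152 = +65.

+65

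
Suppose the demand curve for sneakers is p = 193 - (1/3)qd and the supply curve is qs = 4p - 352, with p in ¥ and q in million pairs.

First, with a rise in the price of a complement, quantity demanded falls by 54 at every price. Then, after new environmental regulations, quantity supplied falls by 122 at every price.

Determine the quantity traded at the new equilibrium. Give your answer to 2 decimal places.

96.86

Solve the original market: 579 - 3p = 4p - 352, hence p = 133 and q = 180.
The shock moves the curves to qd = 525 - 3p and qs = 4p - 474.
Setting them equal: 525 - 3p = 4p - 474 → 999 = 7p, so p = 999/7 ≈ 142.7143 and q = 678/7 ≈ 96.8571.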